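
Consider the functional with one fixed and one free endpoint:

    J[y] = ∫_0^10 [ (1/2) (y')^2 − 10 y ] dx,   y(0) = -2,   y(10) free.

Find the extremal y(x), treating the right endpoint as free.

The Lagrangian L = (1/2) (y')^2 − 10 y gives
    ∂L/∂y = −10,   ∂L/∂y' = y'.
Euler-Lagrange: d/dx(y') − (−10) = 0, i.e. y'' + 10 = 0, so
    y(x) = −(10/2) x^2 + C1 x + C2.
Fixed left endpoint y(0) = -2 ⇒ C2 = -2.
The right endpoint x = 10 is free, so the natural (transversality) condition is ∂L/∂y' |_{x=10} = 0, i.e. y'(10) = 0.
Compute y'(x) = −10 x + C1, so y'(10) = −100 + C1 = 0 ⇒ C1 = 100.
Therefore the extremal is
    y(x) = −5 x^2 + 100 x − 2.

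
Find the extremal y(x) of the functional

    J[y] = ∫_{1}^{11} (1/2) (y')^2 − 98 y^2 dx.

The Lagrangian is L = (1/2) (y')^2 − 98 y^2.
Compute ∂L/∂y = -196y, ∂L/∂y' = y'.
The Euler-Lagrange equation d/dx(∂L/∂y') − ∂L/∂y = 0 reduces to
    y'' + 196 y = 0.
Its general solution is
    y(x) = A sin(14x) + B cos(14x),
with A, B fixed by the endpoint conditions.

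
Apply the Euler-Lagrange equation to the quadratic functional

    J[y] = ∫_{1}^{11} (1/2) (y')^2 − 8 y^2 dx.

The Lagrangian is L = (1/2) (y')^2 − 8 y^2.
Compute ∂L/∂y = -16y, ∂L/∂y' = y'.
The Euler-Lagrange equation d/dx(∂L/∂y') − ∂L/∂y = 0 reduces to
    y'' + 16 y = 0.
Its general solution is
    y(x) = A sin(4x) + B cos(4x),
with A, B fixed by the endpoint conditions.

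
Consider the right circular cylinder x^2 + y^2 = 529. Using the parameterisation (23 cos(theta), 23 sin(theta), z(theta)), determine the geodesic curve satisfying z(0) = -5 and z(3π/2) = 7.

Parameterise the cylinder of radius R = 23 as
    r(θ) = (23 cos θ, 23 sin θ, z(θ)).
The arc-length element is
    ds = sqrt(529 + (dz/dθ)^2) dθ,
so the Lagrangian is L = sqrt(529 + z'^2).
L depends on z' only, not on z or θ, so ∂L/∂z = 0 and
    ∂L/∂z' = z' / sqrt(529 + z'^2).
The Euler-Lagrange equation gives
    d/dθ( z' / sqrt(529 + z'^2) ) = 0,
so z' is constant. Integrating once:
    z(θ) = a θ + b,
a helix on the cylinder (a straight line when the cylinder is unrolled). The constants a, b are determined by the endpoint conditions.
With endpoint conditions z(0) = -5 and z(3π/2) = 7: from z(0) = b we get b = -5, and a·3π/2 + -5 = 7 gives a = 8/π, so
    z(θ) = (8/π) θ − 5.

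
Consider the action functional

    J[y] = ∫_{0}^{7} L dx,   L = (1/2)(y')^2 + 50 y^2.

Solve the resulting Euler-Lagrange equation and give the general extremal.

The Lagrangian is L = (1/2)(y')^2 + 50 y^2.
∂L/∂y = 100y.
∂L/∂y' = y'.
The Euler-Lagrange equation d/dx(∂L/∂y') − ∂L/∂y = 0 becomes:
    y'' - 100 y = 0
General solution: y(x) = A e^(10x) + B e^(-10x), where A and B are arbitrary constants fixed by the endpoint conditions.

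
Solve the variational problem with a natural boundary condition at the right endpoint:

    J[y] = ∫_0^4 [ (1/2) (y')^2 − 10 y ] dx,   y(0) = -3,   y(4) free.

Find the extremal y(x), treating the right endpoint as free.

The Lagrangian L = (1/2) (y')^2 − 10 y gives
    ∂L/∂y = −10,   ∂L/∂y' = y'.
Euler-Lagrange: d/dx(y') − (−10) = 0, i.e. y'' + 10 = 0, so
    y(x) = −(10/2) x^2 + C1 x + C2.
Fixed left endpoint y(0) = -3 ⇒ C2 = -3.
The right endpoint x = 4 is free, so the natural (transversality) condition is ∂L/∂y' |_{x=4} = 0, i.e. y'(4) = 0.
Compute y'(x) = −10 x + C1, so y'(4) = −40 + C1 = 0 ⇒ C1 = 40.
Therefore the extremal is
    y(x) = −5 x^2 + 40 x − 3.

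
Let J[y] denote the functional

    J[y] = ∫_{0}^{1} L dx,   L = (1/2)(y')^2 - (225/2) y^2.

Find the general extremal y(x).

The Lagrangian is L = (1/2)(y')^2 - (225/2) y^2.
∂L/∂y = -225y.
∂L/∂y' = y'.
The Euler-Lagrange equation d/dx(∂L/∂y') − ∂L/∂y = 0 becomes:
    y'' + 225 y = 0
General solution: y(x) = A sin(15x) + B cos(15x), where A and B are arbitrary constants fixed by the endpoint conditions.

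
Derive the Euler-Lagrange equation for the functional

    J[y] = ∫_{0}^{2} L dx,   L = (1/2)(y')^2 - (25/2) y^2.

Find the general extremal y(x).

The Lagrangian is L = (1/2)(y')^2 - (25/2) y^2.
∂L/∂y = -25y.
∂L/∂y' = y'.
The Euler-Lagrange equation d/dx(∂L/∂y') − ∂L/∂y = 0 becomes:
    y'' + 25 y = 0
General solution: y(x) = A sin(5x) + B cos(5x), where A and B are arbitrary constants fixed by the endpoint conditions.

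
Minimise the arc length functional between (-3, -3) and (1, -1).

Arc-length functional: J[y] = ∫ sqrt(1 + (y')^2) dx.
Lagrangian L = sqrt(1 + (y')^2) has no explicit y dependence, so ∂L/∂y = 0 and the Euler-Lagrange equation gives
    d/dx( y' / sqrt(1 + (y')^2) ) = 0  ⇒  y' / sqrt(1 + (y')^2) = const.
Hence y' is constant, so y(x) is affine.
Fitting the endpoints (-3, -3) and (1, -1):
    slope m = ((-1) − (-3)) / (1 − (-3)) = 1/2,
    intercept c = (-3) − m·(-3) = -3/2.
Extremal: y(x) = (1/2) x - 3/2.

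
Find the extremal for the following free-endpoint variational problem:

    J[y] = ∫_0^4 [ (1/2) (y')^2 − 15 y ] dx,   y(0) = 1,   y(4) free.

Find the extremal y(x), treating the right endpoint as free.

The Lagrangian L = (1/2) (y')^2 − 15 y gives
    ∂L/∂y = −15,   ∂L/∂y' = y'.
Euler-Lagrange: d/dx(y') − (−15) = 0, i.e. y'' + 15 = 0, so
    y(x) = −(15/2) x^2 + C1 x + C2.
Fixed left endpoint y(0) = 1 ⇒ C2 = 1.
The right endpoint x = 4 is free, so the natural (transversality) condition is ∂L/∂y' |_{x=4} = 0, i.e. y'(4) = 0.
Compute y'(x) = −15 x + C1, so y'(4) = −60 + C1 = 0 ⇒ C1 = 60.
Therefore the extremal is
    y(x) = −(15/2) x^2 + 60 x + 1.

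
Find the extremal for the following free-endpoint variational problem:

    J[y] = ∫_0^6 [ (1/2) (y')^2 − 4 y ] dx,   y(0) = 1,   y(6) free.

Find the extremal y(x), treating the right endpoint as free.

The Lagrangian L = (1/2) (y')^2 − 4 y gives
    ∂L/∂y = −4,   ∂L/∂y' = y'.
Euler-Lagrange: d/dx(y') − (−4) = 0, i.e. y'' + 4 = 0, so
    y(x) = −(4/2) x^2 + C1 x + C2.
Fixed left endpoint y(0) = 1 ⇒ C2 = 1.
The right endpoint x = 6 is free, so the natural (transversality) condition is ∂L/∂y' |_{x=6} = 0, i.e. y'(6) = 0.
Compute y'(x) = −4 x + C1, so y'(6) = −24 + C1 = 0 ⇒ C1 = 24.
Therefore the extremal is
    y(x) = −2 x^2 + 24 x + 1.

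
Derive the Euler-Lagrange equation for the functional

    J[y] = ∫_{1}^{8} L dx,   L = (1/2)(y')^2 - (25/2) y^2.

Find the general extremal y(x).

The Lagrangian is L = (1/2)(y')^2 - (25/2) y^2.
∂L/∂y = -25y.
∂L/∂y' = y'.
The Euler-Lagrange equation d/dx(∂L/∂y') − ∂L/∂y = 0 becomes:
    y'' + 25 y = 0
General solution: y(x) = A sin(5x) + B cos(5x), where A and B are arbitrary constants fixed by the endpoint conditions.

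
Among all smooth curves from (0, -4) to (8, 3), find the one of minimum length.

Arc-length functional: J[y] = ∫ sqrt(1 + (y')^2) dx.
Lagrangian L = sqrt(1 + (y')^2) has no explicit y dependence, so ∂L/∂y = 0 and the Euler-Lagrange equation gives
    d/dx( y' / sqrt(1 + (y')^2) ) = 0  ⇒  y' / sqrt(1 + (y')^2) = const.
Hence y' is constant, so y(x) is affine.
Fitting the endpoints (0, -4) and (8, 3):
    slope m = (3 − (-4)) / (8 − 0) = 7/8,
    intercept c = (-4) − m·0 = -4.
Extremal: y(x) = (7/8) x - 4.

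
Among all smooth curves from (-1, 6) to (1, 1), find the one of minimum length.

Arc-length functional: J[y] = ∫ sqrt(1 + (y')^2) dx.
Lagrangian L = sqrt(1 + (y')^2) has no explicit y dependence, so ∂L/∂y = 0 and the Euler-Lagrange equation gives
    d/dx( y' / sqrt(1 + (y')^2) ) = 0  ⇒  y' / sqrt(1 + (y')^2) = const.
Hence y' is constant, so y(x) is affine.
Fitting the endpoints (-1, 6) and (1, 1):
    slope m = (1 − 6) / (1 − (-1)) = -5/2,
    intercept c = 6 − m·(-1) = 7/2.
Extremal: y(x) = (-5/2) x + 7/2.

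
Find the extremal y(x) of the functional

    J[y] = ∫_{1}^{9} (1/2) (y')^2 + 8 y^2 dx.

The Lagrangian is L = (1/2) (y')^2 + 8 y^2.
Compute ∂L/∂y = 16y, ∂L/∂y' = y'.
The Euler-Lagrange equation d/dx(∂L/∂y') − ∂L/∂y = 0 reduces to
    y'' − 16 y = 0.
Its general solution is
    y(x) = A e^(4x) + B e^(−4x),
with A, B fixed by the endpoint conditions.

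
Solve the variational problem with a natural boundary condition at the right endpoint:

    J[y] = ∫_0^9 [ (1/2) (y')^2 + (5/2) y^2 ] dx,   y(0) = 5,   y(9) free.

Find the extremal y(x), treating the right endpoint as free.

The Lagrangian L = (1/2) (y')^2 + (5/2) y^2 gives
    ∂L/∂y = 5 y,   ∂L/∂y' = y'.
Euler-Lagrange: y'' − 5 y = 0.
With k = sqrt(5), the general solution is
    y(x) = A cosh(sqrt(5) x) + B sinh(sqrt(5) x).
Fixed left endpoint y(0) = 5 ⇒ A = 5.
The right endpoint x = 9 is free, so the natural (transversality) condition is ∂L/∂y' |_{x=9} = 0, i.e. y'(9) = 0.
Compute y'(x) = A k sinh(k x) + B k cosh(k x), so
    y'(9) = A k sinh(k·9) + B k cosh(k·9) = 0
    ⇒ B = −A tanh(k·9) = − 5 tanh(sqrt(5)·9).
Therefore the extremal is
    y(x) = 5 cosh(sqrt(5) x) − 5 tanh(sqrt(5)·9) sinh(sqrt(5) x).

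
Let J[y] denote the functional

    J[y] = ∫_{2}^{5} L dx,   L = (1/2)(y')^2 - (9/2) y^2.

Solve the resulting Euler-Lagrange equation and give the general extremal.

The Lagrangian is L = (1/2)(y')^2 - (9/2) y^2.
∂L/∂y = -9y.
∂L/∂y' = y'.
The Euler-Lagrange equation d/dx(∂L/∂y') − ∂L/∂y = 0 becomes:
    y'' + 9 y = 0
General solution: y(x) = A sin(3x) + B cos(3x), where A and B are arbitrary constants fixed by the endpoint conditions.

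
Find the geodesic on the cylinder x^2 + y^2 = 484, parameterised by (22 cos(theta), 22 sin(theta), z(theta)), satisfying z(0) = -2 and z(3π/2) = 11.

Parameterise the cylinder of radius R = 22 as
    r(θ) = (22 cos θ, 22 sin θ, z(θ)).
The arc-length element is
    ds = sqrt(484 + (dz/dθ)^2) dθ,
so the Lagrangian is L = sqrt(484 + z'^2).
L depends on z' only, not on z or θ, so ∂L/∂z = 0 and
    ∂L/∂z' = z' / sqrt(484 + z'^2).
The Euler-Lagrange equation gives
    d/dθ( z' / sqrt(484 + z'^2) ) = 0,
so z' is constant. Integrating once:
    z(θ) = a θ + b,
a helix on the cylinder (a straight line when the cylinder is unrolled). The constants a, b are determined by the endpoint conditions.
With endpoint conditions z(0) = -2 and z(3π/2) = 11: from z(0) = b we get b = -2, and a·3π/2 + -2 = 11 gives a = 26/(3π), so
    z(θ) = (26/(3π)) θ − 2.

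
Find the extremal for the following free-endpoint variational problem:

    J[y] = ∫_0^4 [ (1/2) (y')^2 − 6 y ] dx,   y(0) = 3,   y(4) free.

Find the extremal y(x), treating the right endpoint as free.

The Lagrangian L = (1/2) (y')^2 − 6 y gives
    ∂L/∂y = −6,   ∂L/∂y' = y'.
Euler-Lagrange: d/dx(y') − (−6) = 0, i.e. y'' + 6 = 0, so
    y(x) = −(6/2) x^2 + C1 x + C2.
Fixed left endpoint y(0) = 3 ⇒ C2 = 3.
The right endpoint x = 4 is free, so the natural (transversality) condition is ∂L/∂y' |_{x=4} = 0, i.e. y'(4) = 0.
Compute y'(x) = −6 x + C1, so y'(4) = −24 + C1 = 0 ⇒ C1 = 24.
Therefore the extremal is
    y(x) = −3 x^2 + 24 x + 3.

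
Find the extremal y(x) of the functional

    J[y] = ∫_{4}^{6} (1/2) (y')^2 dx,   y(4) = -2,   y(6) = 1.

The Lagrangian is L = (1/2) (y')^2.
Compute ∂L/∂y = 0, ∂L/∂y' = y'.
The Euler-Lagrange equation d/dx(∂L/∂y') − ∂L/∂y = 0 reduces to
    y'' = 0.
Its general solution is
    y(x) = A x + B,
with A, B fixed by the endpoint conditions.
Applying the endpoint conditions y(4) = -2 and y(6) = 1: solve A·4 + B = -2 and A·6 + B = 1. Subtracting gives A(6 − 4) = 1 − -2, so A = 3/2, and B = -2 − A·4 = -8. Therefore
    y(x) = (3/2) x - 8.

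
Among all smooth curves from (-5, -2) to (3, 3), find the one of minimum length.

Arc-length functional: J[y] = ∫ sqrt(1 + (y')^2) dx.
Lagrangian L = sqrt(1 + (y')^2) has no explicit y dependence, so ∂L/∂y = 0 and the Euler-Lagrange equation gives
    d/dx( y' / sqrt(1 + (y')^2) ) = 0  ⇒  y' / sqrt(1 + (y')^2) = const.
Hence y' is constant, so y(x) is affine.
Fitting the endpoints (-5, -2) and (3, 3):
    slope m = (3 − (-2)) / (3 − (-5)) = 5/8,
    intercept c = (-2) − m·(-5) = 9/8.
Extremal: y(x) = (5/8) x + 9/8.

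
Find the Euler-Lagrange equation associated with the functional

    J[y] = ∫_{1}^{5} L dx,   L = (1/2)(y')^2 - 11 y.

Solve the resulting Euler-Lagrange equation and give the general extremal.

The Lagrangian is L = (1/2)(y')^2 - 11 y.
∂L/∂y = -11.
∂L/∂y' = y'.
The Euler-Lagrange equation d/dx(∂L/∂y') − ∂L/∂y = 0 becomes:
    y'' + 11 = 0
General solution: y(x) = -(11/2) x^2 + A x + B, where A and B are arbitrary constants fixed by the endpoint conditions.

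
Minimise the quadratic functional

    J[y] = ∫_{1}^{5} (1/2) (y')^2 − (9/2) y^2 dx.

The Lagrangian is L = (1/2) (y')^2 − (9/2) y^2.
Compute ∂L/∂y = -9y, ∂L/∂y' = y'.
The Euler-Lagrange equation d/dx(∂L/∂y') − ∂L/∂y = 0 reduces to
    y'' + 9 y = 0.
Its general solution is
    y(x) = A sin(3x) + B cos(3x),
with A, B fixed by the endpoint conditions.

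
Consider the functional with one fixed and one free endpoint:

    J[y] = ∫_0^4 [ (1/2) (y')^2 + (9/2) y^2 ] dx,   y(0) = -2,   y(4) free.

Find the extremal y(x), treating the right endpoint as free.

The Lagrangian L = (1/2) (y')^2 + (9/2) y^2 gives
    ∂L/∂y = 9 y,   ∂L/∂y' = y'.
Euler-Lagrange: y'' − 9 y = 0.
With k = 3, the general solution is
    y(x) = A cosh(3 x) + B sinh(3 x).
Fixed left endpoint y(0) = -2 ⇒ A = -2.
The right endpoint x = 4 is free, so the natural (transversality) condition is ∂L/∂y' |_{x=4} = 0, i.e. y'(4) = 0.
Compute y'(x) = A k sinh(k x) + B k cosh(k x), so
    y'(4) = A k sinh(k·4) + B k cosh(k·4) = 0
    ⇒ B = −A tanh(k·4) = 2 tanh(3·4).
Therefore the extremal is
    y(x) = −2 cosh(3 x) + 2 tanh(3·4) sinh(3 x).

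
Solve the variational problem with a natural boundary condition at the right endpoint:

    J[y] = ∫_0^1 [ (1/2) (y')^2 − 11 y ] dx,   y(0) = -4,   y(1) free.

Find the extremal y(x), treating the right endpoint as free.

The Lagrangian L = (1/2) (y')^2 − 11 y gives
    ∂L/∂y = −11,   ∂L/∂y' = y'.
Euler-Lagrange: d/dx(y') − (−11) = 0, i.e. y'' + 11 = 0, so
    y(x) = −(11/2) x^2 + C1 x + C2.
Fixed left endpoint y(0) = -4 ⇒ C2 = -4.
The right endpoint x = 1 is free, so the natural (transversality) condition is ∂L/∂y' |_{x=1} = 0, i.e. y'(1) = 0.
Compute y'(x) = −11 x + C1, so y'(1) = −11 + C1 = 0 ⇒ C1 = 11.
Therefore the extremal is
    y(x) = −(11/2) x^2 + 11 x − 4.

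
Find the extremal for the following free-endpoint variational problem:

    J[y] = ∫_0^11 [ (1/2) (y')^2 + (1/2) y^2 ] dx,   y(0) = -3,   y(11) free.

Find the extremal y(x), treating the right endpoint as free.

The Lagrangian L = (1/2) (y')^2 + (1/2) y^2 gives
    ∂L/∂y = 1 y,   ∂L/∂y' = y'.
Euler-Lagrange: y'' − y = 0.
With k = 1, the general solution is
    y(x) = A cosh(x) + B sinh(x).
Fixed left endpoint y(0) = -3 ⇒ A = -3.
The right endpoint x = 11 is free, so the natural (transversality) condition is ∂L/∂y' |_{x=11} = 0, i.e. y'(11) = 0.
Compute y'(x) = A k sinh(k x) + B k cosh(k x), so
    y'(11) = A k sinh(k·11) + B k cosh(k·11) = 0
    ⇒ B = −A tanh(k·11) = 3 tanh(1·11).
Therefore the extremal is
    y(x) = −3 cosh(1 x) + 3 tanh(1·11) sinh(1 x).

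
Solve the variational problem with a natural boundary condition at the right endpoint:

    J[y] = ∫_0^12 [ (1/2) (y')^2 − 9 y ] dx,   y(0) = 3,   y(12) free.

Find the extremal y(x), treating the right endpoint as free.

The Lagrangian L = (1/2) (y')^2 − 9 y gives
    ∂L/∂y = −9,   ∂L/∂y' = y'.
Euler-Lagrange: d/dx(y') − (−9) = 0, i.e. y'' + 9 = 0, so
    y(x) = −(9/2) x^2 + C1 x + C2.
Fixed left endpoint y(0) = 3 ⇒ C2 = 3.
The right endpoint x = 12 is free, so the natural (transversality) condition is ∂L/∂y' |_{x=12} = 0, i.e. y'(12) = 0.
Compute y'(x) = −9 x + C1, so y'(12) = −108 + C1 = 0 ⇒ C1 = 108.
Therefore the extremal is
    y(x) = −(9/2) x^2 + 108 x + 3.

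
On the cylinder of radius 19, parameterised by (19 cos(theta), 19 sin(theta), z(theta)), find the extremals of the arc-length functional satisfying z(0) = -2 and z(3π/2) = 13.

Parameterise the cylinder of radius R = 19 as
    r(θ) = (19 cos θ, 19 sin θ, z(θ)).
The arc-length element is
    ds = sqrt(361 + (dz/dθ)^2) dθ,
so the Lagrangian is L = sqrt(361 + z'^2).
L depends on z' only, not on z or θ, so ∂L/∂z = 0 and
    ∂L/∂z' = z' / sqrt(361 + z'^2).
The Euler-Lagrange equation gives
    d/dθ( z' / sqrt(361 + z'^2) ) = 0,
so z' is constant. Integrating once:
    z(θ) = a θ + b,
a helix on the cylinder (a straight line when the cylinder is unrolled). The constants a, b are determined by the endpoint conditions.
With endpoint conditions z(0) = -2 and z(3π/2) = 13: from z(0) = b we get b = -2, and a·3π/2 + -2 = 13 gives a = 10/π, so
    z(θ) = (10/π) θ − 2.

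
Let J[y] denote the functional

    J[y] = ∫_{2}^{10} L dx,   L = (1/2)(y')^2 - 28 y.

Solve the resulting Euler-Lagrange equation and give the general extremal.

The Lagrangian is L = (1/2)(y')^2 - 28 y.
∂L/∂y = -28.
∂L/∂y' = y'.
The Euler-Lagrange equation d/dx(∂L/∂y') − ∂L/∂y = 0 becomes:
    y'' + 28 = 0
General solution: y(x) = -14 x^2 + A x + B, where A and B are arbitrary constants fixed by the endpoint conditions.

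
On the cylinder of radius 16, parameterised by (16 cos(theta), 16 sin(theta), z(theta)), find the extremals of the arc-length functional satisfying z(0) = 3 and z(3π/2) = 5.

Parameterise the cylinder of radius R = 16 as
    r(θ) = (16 cos θ, 16 sin θ, z(θ)).
The arc-length element is
    ds = sqrt(256 + (dz/dθ)^2) dθ,
so the Lagrangian is L = sqrt(256 + z'^2).
L depends on z' only, not on z or θ, so ∂L/∂z = 0 and
    ∂L/∂z' = z' / sqrt(256 + z'^2).
The Euler-Lagrange equation gives
    d/dθ( z' / sqrt(256 + z'^2) ) = 0,
so z' is constant. Integrating once:
    z(θ) = a θ + b,
a helix on the cylinder (a straight line when the cylinder is unrolled). The constants a, b are determined by the endpoint conditions.
With endpoint conditions z(0) = 3 and z(3π/2) = 5: from z(0) = b we get b = 3, and a·3π/2 + 3 = 5 gives a = 4/(3π), so
    z(θ) = (4/(3π)) θ + 3.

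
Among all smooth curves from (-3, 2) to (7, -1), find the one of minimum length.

Arc-length functional: J[y] = ∫ sqrt(1 + (y')^2) dx.
Lagrangian L = sqrt(1 + (y')^2) has no explicit y dependence, so ∂L/∂y = 0 and the Euler-Lagrange equation gives
    d/dx( y' / sqrt(1 + (y')^2) ) = 0  ⇒  y' / sqrt(1 + (y')^2) = const.
Hence y' is constant, so y(x) is affine.
Fitting the endpoints (-3, 2) and (7, -1):
    slope m = ((-1) − 2) / (7 − (-3)) = -3/10,
    intercept c = 2 − m·(-3) = 11/10.
Extremal: y(x) = (-3/10) x + 11/10.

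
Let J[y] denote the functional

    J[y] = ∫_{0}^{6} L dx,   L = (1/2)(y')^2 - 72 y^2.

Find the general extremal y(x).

The Lagrangian is L = (1/2)(y')^2 - 72 y^2.
∂L/∂y = -144y.
∂L/∂y' = y'.
The Euler-Lagrange equation d/dx(∂L/∂y') − ∂L/∂y = 0 becomes:
    y'' + 144 y = 0
General solution: y(x) = A sin(12x) + B cos(12x), where A and B are arbitrary constants fixed by the endpoint conditions.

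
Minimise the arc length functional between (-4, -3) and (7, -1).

Arc-length functional: J[y] = ∫ sqrt(1 + (y')^2) dx.
Lagrangian L = sqrt(1 + (y')^2) has no explicit y dependence, so ∂L/∂y = 0 and the Euler-Lagrange equation gives
    d/dx( y' / sqrt(1 + (y')^2) ) = 0  ⇒  y' / sqrt(1 + (y')^2) = const.
Hence y' is constant, so y(x) is affine.
Fitting the endpoints (-4, -3) and (7, -1):
    slope m = ((-1) − (-3)) / (7 − (-4)) = 2/11,
    intercept c = (-3) − m·(-4) = -25/11.
Extremal: y(x) = (2/11) x - 25/11.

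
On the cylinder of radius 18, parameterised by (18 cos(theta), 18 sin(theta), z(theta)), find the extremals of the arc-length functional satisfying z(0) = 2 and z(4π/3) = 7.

Parameterise the cylinder of radius R = 18 as
    r(θ) = (18 cos θ, 18 sin θ, z(θ)).
The arc-length element is
    ds = sqrt(324 + (dz/dθ)^2) dθ,
so the Lagrangian is L = sqrt(324 + z'^2).
L depends on z' only, not on z or θ, so ∂L/∂z = 0 and
    ∂L/∂z' = z' / sqrt(324 + z'^2).
The Euler-Lagrange equation gives
    d/dθ( z' / sqrt(324 + z'^2) ) = 0,
so z' is constant. Integrating once:
    z(θ) = a θ + b,
a helix on the cylinder (a straight line when the cylinder is unrolled). The constants a, b are determined by the endpoint conditions.
With endpoint conditions z(0) = 2 and z(4π/3) = 7: from z(0) = b we get b = 2, and a·4π/3 + 2 = 7 gives a = 15/(4π), so
    z(θ) = (15/(4π)) θ + 2.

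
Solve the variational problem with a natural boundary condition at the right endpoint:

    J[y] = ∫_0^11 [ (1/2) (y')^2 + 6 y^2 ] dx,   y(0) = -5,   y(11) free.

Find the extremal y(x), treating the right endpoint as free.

The Lagrangian L = (1/2) (y')^2 + 6 y^2 gives
    ∂L/∂y = 12 y,   ∂L/∂y' = y'.
Euler-Lagrange: y'' − 12 y = 0.
With k = sqrt(12), the general solution is
    y(x) = A cosh(sqrt(12) x) + B sinh(sqrt(12) x).
Fixed left endpoint y(0) = -5 ⇒ A = -5.
The right endpoint x = 11 is free, so the natural (transversality) condition is ∂L/∂y' |_{x=11} = 0, i.e. y'(11) = 0.
Compute y'(x) = A k sinh(k x) + B k cosh(k x), so
    y'(11) = A k sinh(k·11) + B k cosh(k·11) = 0
    ⇒ B = −A tanh(k·11) = 5 tanh(sqrt(12)·11).
Therefore the extremal is
    y(x) = −5 cosh(sqrt(12) x) + 5 tanh(sqrt(12)·11) sinh(sqrt(12) x).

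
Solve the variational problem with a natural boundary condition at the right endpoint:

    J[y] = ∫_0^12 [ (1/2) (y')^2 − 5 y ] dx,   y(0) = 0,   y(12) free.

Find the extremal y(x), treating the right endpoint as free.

The Lagrangian L = (1/2) (y')^2 − 5 y gives
    ∂L/∂y = −5,   ∂L/∂y' = y'.
Euler-Lagrange: d/dx(y') − (−5) = 0, i.e. y'' + 5 = 0, so
    y(x) = −(5/2) x^2 + C1 x + C2.
Fixed left endpoint y(0) = 0 ⇒ C2 = 0.
The right endpoint x = 12 is free, so the natural (transversality) condition is ∂L/∂y' |_{x=12} = 0, i.e. y'(12) = 0.
Compute y'(x) = −5 x + C1, so y'(12) = −60 + C1 = 0 ⇒ C1 = 60.
Therefore the extremal is
    y(x) = −(5/2) x^2 + 60 x.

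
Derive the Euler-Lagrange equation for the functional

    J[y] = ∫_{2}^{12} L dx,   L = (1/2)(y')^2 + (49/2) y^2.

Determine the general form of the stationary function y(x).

The Lagrangian is L = (1/2)(y')^2 + (49/2) y^2.
∂L/∂y = 49y.
∂L/∂y' = y'.
The Euler-Lagrange equation d/dx(∂L/∂y') − ∂L/∂y = 0 becomes:
    y'' - 49 y = 0
General solution: y(x) = A e^(7x) + B e^(-7x), where A and B are arbitrary constants fixed by the endpoint conditions.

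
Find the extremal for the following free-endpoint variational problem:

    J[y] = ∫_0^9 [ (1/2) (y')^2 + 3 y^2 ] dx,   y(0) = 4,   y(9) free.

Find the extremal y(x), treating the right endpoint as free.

The Lagrangian L = (1/2) (y')^2 + 3 y^2 gives
    ∂L/∂y = 6 y,   ∂L/∂y' = y'.
Euler-Lagrange: y'' − 6 y = 0.
With k = sqrt(6), the general solution is
    y(x) = A cosh(sqrt(6) x) + B sinh(sqrt(6) x).
Fixed left endpoint y(0) = 4 ⇒ A = 4.
The right endpoint x = 9 is free, so the natural (transversality) condition is ∂L/∂y' |_{x=9} = 0, i.e. y'(9) = 0.
Compute y'(x) = A k sinh(k x) + B k cosh(k x), so
    y'(9) = A k sinh(k·9) + B k cosh(k·9) = 0
    ⇒ B = −A tanh(k·9) = − 4 tanh(sqrt(6)·9).
Therefore the extremal is
    y(x) = 4 cosh(sqrt(6) x) − 4 tanh(sqrt(6)·9) sinh(sqrt(6) x).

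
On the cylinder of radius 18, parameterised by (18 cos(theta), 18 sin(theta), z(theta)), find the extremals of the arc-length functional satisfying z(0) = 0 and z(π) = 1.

Parameterise the cylinder of radius R = 18 as
    r(θ) = (18 cos θ, 18 sin θ, z(θ)).
The arc-length element is
    ds = sqrt(324 + (dz/dθ)^2) dθ,
so the Lagrangian is L = sqrt(324 + z'^2).
L depends on z' only, not on z or θ, so ∂L/∂z = 0 and
    ∂L/∂z' = z' / sqrt(324 + z'^2).
The Euler-Lagrange equation gives
    d/dθ( z' / sqrt(324 + z'^2) ) = 0,
so z' is constant. Integrating once:
    z(θ) = a θ + b,
a helix on the cylinder (a straight line when the cylinder is unrolled). The constants a, b are determined by the endpoint conditions.
With endpoint conditions z(0) = 0 and z(π) = 1: from z(0) = b we get b = 0, and a·π + 0 = 1 gives a = 1/π, so
    z(θ) = (1/π) θ.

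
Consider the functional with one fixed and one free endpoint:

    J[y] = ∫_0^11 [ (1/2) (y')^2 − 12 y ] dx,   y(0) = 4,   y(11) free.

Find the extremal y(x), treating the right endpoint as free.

The Lagrangian L = (1/2) (y')^2 − 12 y gives
    ∂L/∂y = −12,   ∂L/∂y' = y'.
Euler-Lagrange: d/dx(y') − (−12) = 0, i.e. y'' + 12 = 0, so
    y(x) = −(12/2) x^2 + C1 x + C2.
Fixed left endpoint y(0) = 4 ⇒ C2 = 4.
The right endpoint x = 11 is free, so the natural (transversality) condition is ∂L/∂y' |_{x=11} = 0, i.e. y'(11) = 0.
Compute y'(x) = −12 x + C1, so y'(11) = −132 + C1 = 0 ⇒ C1 = 132.
Therefore the extremal is
    y(x) = −6 x^2 + 132 x + 4.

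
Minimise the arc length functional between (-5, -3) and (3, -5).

Arc-length functional: J[y] = ∫ sqrt(1 + (y')^2) dx.
Lagrangian L = sqrt(1 + (y')^2) has no explicit y dependence, so ∂L/∂y = 0 and the Euler-Lagrange equation gives
    d/dx( y' / sqrt(1 + (y')^2) ) = 0  ⇒  y' / sqrt(1 + (y')^2) = const.
Hence y' is constant, so y(x) is affine.
Fitting the endpoints (-5, -3) and (3, -5):
    slope m = ((-5) − (-3)) / (3 − (-5)) = -1/4,
    intercept c = (-3) − m·(-5) = -17/4.
Extremal: y(x) = (-1/4) x - 17/4.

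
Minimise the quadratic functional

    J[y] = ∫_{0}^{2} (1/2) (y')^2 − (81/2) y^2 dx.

The Lagrangian is L = (1/2) (y')^2 − (81/2) y^2.
Compute ∂L/∂y = -81y, ∂L/∂y' = y'.
The Euler-Lagrange equation d/dx(∂L/∂y') − ∂L/∂y = 0 reduces to
    y'' + 81 y = 0.
Its general solution is
    y(x) = A sin(9x) + B cos(9x),
with A, B fixed by the endpoint conditions.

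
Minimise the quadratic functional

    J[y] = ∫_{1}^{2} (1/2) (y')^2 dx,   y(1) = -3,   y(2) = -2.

The Lagrangian is L = (1/2) (y')^2.
Compute ∂L/∂y = 0, ∂L/∂y' = y'.
The Euler-Lagrange equation d/dx(∂L/∂y') − ∂L/∂y = 0 reduces to
    y'' = 0.
Its general solution is
    y(x) = A x + B,
with A, B fixed by the endpoint conditions.
Applying the endpoint conditions y(1) = -3 and y(2) = -2: solve A·1 + B = -3 and A·2 + B = -2. Subtracting gives A(2 − 1) = -2 − -3, so A = 1, and B = -3 − A·1 = -4. Therefore
    y(x) = x - 4.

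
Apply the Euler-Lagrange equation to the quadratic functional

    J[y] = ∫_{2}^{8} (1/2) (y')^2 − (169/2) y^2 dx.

The Lagrangian is L = (1/2) (y')^2 − (169/2) y^2.
Compute ∂L/∂y = -169y, ∂L/∂y' = y'.
The Euler-Lagrange equation d/dx(∂L/∂y') − ∂L/∂y = 0 reduces to
    y'' + 169 y = 0.
Its general solution is
    y(x) = A sin(13x) + B cos(13x),
with A, B fixed by the endpoint conditions.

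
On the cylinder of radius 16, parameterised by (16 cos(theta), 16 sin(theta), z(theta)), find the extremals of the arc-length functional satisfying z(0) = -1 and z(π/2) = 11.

Parameterise the cylinder of radius R = 16 as
    r(θ) = (16 cos θ, 16 sin θ, z(θ)).
The arc-length element is
    ds = sqrt(256 + (dz/dθ)^2) dθ,
so the Lagrangian is L = sqrt(256 + z'^2).
L depends on z' only, not on z or θ, so ∂L/∂z = 0 and
    ∂L/∂z' = z' / sqrt(256 + z'^2).
The Euler-Lagrange equation gives
    d/dθ( z' / sqrt(256 + z'^2) ) = 0,
so z' is constant. Integrating once:
    z(θ) = a θ + b,
a helix on the cylinder (a straight line when the cylinder is unrolled). The constants a, b are determined by the endpoint conditions.
With endpoint conditions z(0) = -1 and z(π/2) = 11: from z(0) = b we get b = -1, and a·π/2 + -1 = 11 gives a = 24/π, so
    z(θ) = (24/π) θ − 1.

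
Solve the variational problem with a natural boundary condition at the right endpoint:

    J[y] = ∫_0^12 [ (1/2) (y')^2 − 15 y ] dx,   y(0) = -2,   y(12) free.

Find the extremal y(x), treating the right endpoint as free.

The Lagrangian L = (1/2) (y')^2 − 15 y gives
    ∂L/∂y = −15,   ∂L/∂y' = y'.
Euler-Lagrange: d/dx(y') − (−15) = 0, i.e. y'' + 15 = 0, so
    y(x) = −(15/2) x^2 + C1 x + C2.
Fixed left endpoint y(0) = -2 ⇒ C2 = -2.
The right endpoint x = 12 is free, so the natural (transversality) condition is ∂L/∂y' |_{x=12} = 0, i.e. y'(12) = 0.
Compute y'(x) = −15 x + C1, so y'(12) = −180 + C1 = 0 ⇒ C1 = 180.
Therefore the extremal is
    y(x) = −(15/2) x^2 + 180 x − 2.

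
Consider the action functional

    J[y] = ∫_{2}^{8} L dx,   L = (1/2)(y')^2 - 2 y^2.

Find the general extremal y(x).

The Lagrangian is L = (1/2)(y')^2 - 2 y^2.
∂L/∂y = -4y.
∂L/∂y' = y'.
The Euler-Lagrange equation d/dx(∂L/∂y') − ∂L/∂y = 0 becomes:
    y'' + 4 y = 0
General solution: y(x) = A sin(2x) + B cos(2x), where A and B are arbitrary constants fixed by the endpoint conditions.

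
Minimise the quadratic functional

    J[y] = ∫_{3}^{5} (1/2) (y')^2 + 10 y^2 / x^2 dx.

The Lagrangian is L = (1/2) (y')^2 + 10 y^2 / x^2.
Compute ∂L/∂y = 20y/x^2, ∂L/∂y' = y'.
The Euler-Lagrange equation d/dx(∂L/∂y') − ∂L/∂y = 0 reduces to
    y'' − 20/x^2 · y = 0  (x > 0).
Its general solution is
    y(x) = A x^5 + B x^(-4),
with A, B fixed by the endpoint conditions.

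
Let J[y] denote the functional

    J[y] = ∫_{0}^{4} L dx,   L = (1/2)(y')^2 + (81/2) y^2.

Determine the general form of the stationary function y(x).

The Lagrangian is L = (1/2)(y')^2 + (81/2) y^2.
∂L/∂y = 81y.
∂L/∂y' = y'.
The Euler-Lagrange equation d/dx(∂L/∂y') − ∂L/∂y = 0 becomes:
    y'' - 81 y = 0
General solution: y(x) = A e^(9x) + B e^(-9x), where A and B are arbitrary constants fixed by the endpoint conditions.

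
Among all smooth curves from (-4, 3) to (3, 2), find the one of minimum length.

Arc-length functional: J[y] = ∫ sqrt(1 + (y')^2) dx.
Lagrangian L = sqrt(1 + (y')^2) has no explicit y dependence, so ∂L/∂y = 0 and the Euler-Lagrange equation gives
    d/dx( y' / sqrt(1 + (y')^2) ) = 0  ⇒  y' / sqrt(1 + (y')^2) = const.
Hence y' is constant, so y(x) is affine.
Fitting the endpoints (-4, 3) and (3, 2):
    slope m = (2 − 3) / (3 − (-4)) = -1/7,
    intercept c = 3 − m·(-4) = 17/7.
Extremal: y(x) = (-1/7) x + 17/7.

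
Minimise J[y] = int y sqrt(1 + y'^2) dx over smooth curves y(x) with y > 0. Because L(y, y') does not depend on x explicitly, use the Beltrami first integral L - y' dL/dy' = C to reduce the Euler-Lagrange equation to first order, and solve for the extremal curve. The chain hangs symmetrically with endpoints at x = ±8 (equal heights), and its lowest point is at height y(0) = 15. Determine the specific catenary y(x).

The Lagrangian L(y, y') = y sqrt(1 + y'^2) has no explicit x dependence, so the Beltrami identity applies:
    L − y' ∂L/∂y' = C.
Compute ∂L/∂y' = y · y' / sqrt(1 + y'^2). Then
    L − y' ∂L/∂y'
    = y sqrt(1 + y'^2) − y · y'^2 / sqrt(1 + y'^2)
    = y (1 + y'^2 − y'^2) / sqrt(1 + y'^2)
    = y / sqrt(1 + y'^2) = C.
Squaring gives y^2 = C^2 (1 + y'^2), i.e.
    y'^2 = y^2 / C^2 − 1.
Separating variables,
    dy / sqrt(y^2 − C^2) = dx / C,
and integrating gives arccosh(y / C) = (x − a)/C, so
    y(x) = C cosh((x − a)/C),
the catenary. The constants C and a are fixed by the two endpoint conditions (and, for the hanging-chain problem, the length constraint selects C).
Now fit the given data. The endpoints x = ±8 are symmetric at equal height, so the catenary is even about its minimum: a = 0 and y(x) = C cosh(x/C). The lowest point is y(0) = C cosh(0) = C, and we are told y(0) = 15, so C = 15. Therefore
    y(x) = 15 cosh(x/15),
and at the endpoints
    y(±8) = 15 cosh(8/15).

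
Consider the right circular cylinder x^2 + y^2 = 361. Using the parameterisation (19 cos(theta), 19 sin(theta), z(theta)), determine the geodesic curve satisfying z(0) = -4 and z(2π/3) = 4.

Parameterise the cylinder of radius R = 19 as
    r(θ) = (19 cos θ, 19 sin θ, z(θ)).
The arc-length element is
    ds = sqrt(361 + (dz/dθ)^2) dθ,
so the Lagrangian is L = sqrt(361 + z'^2).
L depends on z' only, not on z or θ, so ∂L/∂z = 0 and
    ∂L/∂z' = z' / sqrt(361 + z'^2).
The Euler-Lagrange equation gives
    d/dθ( z' / sqrt(361 + z'^2) ) = 0,
so z' is constant. Integrating once:
    z(θ) = a θ + b,
a helix on the cylinder (a straight line when the cylinder is unrolled). The constants a, b are determined by the endpoint conditions.
With endpoint conditions z(0) = -4 and z(2π/3) = 4: from z(0) = b we get b = -4, and a·2π/3 + -4 = 4 gives a = 12/π, so
    z(θ) = (12/π) θ − 4.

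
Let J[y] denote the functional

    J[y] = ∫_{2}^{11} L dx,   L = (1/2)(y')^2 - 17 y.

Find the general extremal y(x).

The Lagrangian is L = (1/2)(y')^2 - 17 y.
∂L/∂y = -17.
∂L/∂y' = y'.
The Euler-Lagrange equation d/dx(∂L/∂y') − ∂L/∂y = 0 becomes:
    y'' + 17 = 0
General solution: y(x) = -(17/2) x^2 + A x + B, where A and B are arbitrary constants fixed by the endpoint conditions.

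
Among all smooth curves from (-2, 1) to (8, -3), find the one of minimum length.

Arc-length functional: J[y] = ∫ sqrt(1 + (y')^2) dx.
Lagrangian L = sqrt(1 + (y')^2) has no explicit y dependence, so ∂L/∂y = 0 and the Euler-Lagrange equation gives
    d/dx( y' / sqrt(1 + (y')^2) ) = 0  ⇒  y' / sqrt(1 + (y')^2) = const.
Hence y' is constant, so y(x) is affine.
Fitting the endpoints (-2, 1) and (8, -3):
    slope m = ((-3) − 1) / (8 − (-2)) = -2/5,
    intercept c = 1 − m·(-2) = 1/5.
Extremal: y(x) = (-2/5) x + 1/5.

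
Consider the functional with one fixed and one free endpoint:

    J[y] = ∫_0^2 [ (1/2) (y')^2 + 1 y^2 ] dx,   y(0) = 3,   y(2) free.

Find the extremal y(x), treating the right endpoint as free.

The Lagrangian L = (1/2) (y')^2 + 1 y^2 gives
    ∂L/∂y = 2 y,   ∂L/∂y' = y'.
Euler-Lagrange: y'' − 2 y = 0.
With k = sqrt(2), the general solution is
    y(x) = A cosh(sqrt(2) x) + B sinh(sqrt(2) x).
Fixed left endpoint y(0) = 3 ⇒ A = 3.
The right endpoint x = 2 is free, so the natural (transversality) condition is ∂L/∂y' |_{x=2} = 0, i.e. y'(2) = 0.
Compute y'(x) = A k sinh(k x) + B k cosh(k x), so
    y'(2) = A k sinh(k·2) + B k cosh(k·2) = 0
    ⇒ B = −A tanh(k·2) = − 3 tanh(sqrt(2)·2).
Therefore the extremal is
    y(x) = 3 cosh(sqrt(2) x) − 3 tanh(sqrt(2)·2) sinh(sqrt(2) x).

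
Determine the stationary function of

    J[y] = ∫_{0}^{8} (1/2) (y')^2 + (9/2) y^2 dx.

The Lagrangian is L = (1/2) (y')^2 + (9/2) y^2.
Compute ∂L/∂y = 9y, ∂L/∂y' = y'.
The Euler-Lagrange equation d/dx(∂L/∂y') − ∂L/∂y = 0 reduces to
    y'' − 9 y = 0.
Its general solution is
    y(x) = A e^(3x) + B e^(−3x),
with A, B fixed by the endpoint conditions.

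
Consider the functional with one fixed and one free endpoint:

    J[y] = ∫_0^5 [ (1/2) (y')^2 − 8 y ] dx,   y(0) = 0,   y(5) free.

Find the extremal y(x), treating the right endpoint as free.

The Lagrangian L = (1/2) (y')^2 − 8 y gives
    ∂L/∂y = −8,   ∂L/∂y' = y'.
Euler-Lagrange: d/dx(y') − (−8) = 0, i.e. y'' + 8 = 0, so
    y(x) = −(8/2) x^2 + C1 x + C2.
Fixed left endpoint y(0) = 0 ⇒ C2 = 0.
The right endpoint x = 5 is free, so the natural (transversality) condition is ∂L/∂y' |_{x=5} = 0, i.e. y'(5) = 0.
Compute y'(x) = −8 x + C1, so y'(5) = −40 + C1 = 0 ⇒ C1 = 40.
Therefore the extremal is
    y(x) = −4 x^2 + 40 x.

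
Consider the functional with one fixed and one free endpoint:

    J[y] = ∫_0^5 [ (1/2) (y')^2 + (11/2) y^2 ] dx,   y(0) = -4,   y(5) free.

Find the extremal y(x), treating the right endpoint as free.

The Lagrangian L = (1/2) (y')^2 + (11/2) y^2 gives
    ∂L/∂y = 11 y,   ∂L/∂y' = y'.
Euler-Lagrange: y'' − 11 y = 0.
With k = sqrt(11), the general solution is
    y(x) = A cosh(sqrt(11) x) + B sinh(sqrt(11) x).
Fixed left endpoint y(0) = -4 ⇒ A = -4.
The right endpoint x = 5 is free, so the natural (transversality) condition is ∂L/∂y' |_{x=5} = 0, i.e. y'(5) = 0.
Compute y'(x) = A k sinh(k x) + B k cosh(k x), so
    y'(5) = A k sinh(k·5) + B k cosh(k·5) = 0
    ⇒ B = −A tanh(k·5) = 4 tanh(sqrt(11)·5).
Therefore the extremal is
    y(x) = −4 cosh(sqrt(11) x) + 4 tanh(sqrt(11)·5) sinh(sqrt(11) x).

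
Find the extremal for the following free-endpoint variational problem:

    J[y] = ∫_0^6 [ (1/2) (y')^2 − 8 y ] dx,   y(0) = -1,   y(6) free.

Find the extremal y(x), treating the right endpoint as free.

The Lagrangian L = (1/2) (y')^2 − 8 y gives
    ∂L/∂y = −8,   ∂L/∂y' = y'.
Euler-Lagrange: d/dx(y') − (−8) = 0, i.e. y'' + 8 = 0, so
    y(x) = −(8/2) x^2 + C1 x + C2.
Fixed left endpoint y(0) = -1 ⇒ C2 = -1.
The right endpoint x = 6 is free, so the natural (transversality) condition is ∂L/∂y' |_{x=6} = 0, i.e. y'(6) = 0.
Compute y'(x) = −8 x + C1, so y'(6) = −48 + C1 = 0 ⇒ C1 = 48.
Therefore the extremal is
    y(x) = −4 x^2 + 48 x − 1.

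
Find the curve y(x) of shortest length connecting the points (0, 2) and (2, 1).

Arc-length functional: J[y] = ∫ sqrt(1 + (y')^2) dx.
Lagrangian L = sqrt(1 + (y')^2) has no explicit y dependence, so ∂L/∂y = 0 and the Euler-Lagrange equation gives
    d/dx( y' / sqrt(1 + (y')^2) ) = 0  ⇒  y' / sqrt(1 + (y')^2) = const.
Hence y' is constant, so y(x) is affine.
Fitting the endpoints (0, 2) and (2, 1):
    slope m = (1 − 2) / (2 − 0) = -1/2,
    intercept c = 2 − m·0 = 2.
Extremal: y(x) = (-1/2) x + 2.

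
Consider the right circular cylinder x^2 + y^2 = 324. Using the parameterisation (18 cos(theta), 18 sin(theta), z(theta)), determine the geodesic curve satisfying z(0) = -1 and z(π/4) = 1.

Parameterise the cylinder of radius R = 18 as
    r(θ) = (18 cos θ, 18 sin θ, z(θ)).
The arc-length element is
    ds = sqrt(324 + (dz/dθ)^2) dθ,
so the Lagrangian is L = sqrt(324 + z'^2).
L depends on z' only, not on z or θ, so ∂L/∂z = 0 and
    ∂L/∂z' = z' / sqrt(324 + z'^2).
The Euler-Lagrange equation gives
    d/dθ( z' / sqrt(324 + z'^2) ) = 0,
so z' is constant. Integrating once:
    z(θ) = a θ + b,
a helix on the cylinder (a straight line when the cylinder is unrolled). The constants a, b are determined by the endpoint conditions.
With endpoint conditions z(0) = -1 and z(π/4) = 1: from z(0) = b we get b = -1, and a·π/4 + -1 = 1 gives a = 8/π, so
    z(θ) = (8/π) θ − 1.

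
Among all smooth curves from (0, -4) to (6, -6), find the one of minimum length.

Arc-length functional: J[y] = ∫ sqrt(1 + (y')^2) dx.
Lagrangian L = sqrt(1 + (y')^2) has no explicit y dependence, so ∂L/∂y = 0 and the Euler-Lagrange equation gives
    d/dx( y' / sqrt(1 + (y')^2) ) = 0  ⇒  y' / sqrt(1 + (y')^2) = const.
Hence y' is constant, so y(x) is affine.
Fitting the endpoints (0, -4) and (6, -6):
    slope m = ((-6) − (-4)) / (6 − 0) = -1/3,
    intercept c = (-4) − m·0 = -4.
Extremal: y(x) = (-1/3) x - 4.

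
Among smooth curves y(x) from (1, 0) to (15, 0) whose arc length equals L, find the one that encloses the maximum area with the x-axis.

Set up the augmented Lagrangian using a multiplier λ for the length constraint:
    F(y, y') = y − λ sqrt(1 + y'^2).
F has no explicit x dependence, so the Beltrami identity yields a first integral
    F − y' ∂F/∂y' = C.
Compute ∂F/∂y' = −λ y' / sqrt(1 + y'^2). Then
    y − λ sqrt(1 + y'^2) + λ y'^2 / sqrt(1 + y'^2) = C
    ⇒  y − λ / sqrt(1 + y'^2) = C.
Solving for y' and integrating gives
    (x − a)^2 + (y − b)^2 = λ^2,
a circular arc of radius λ. The constants a, b are determined by the endpoint conditions y(1) = y(15) = 0, and λ is fixed implicitly by the length constraint
    ∫_{1}^{15} sqrt(1 + y'^2) dx = L.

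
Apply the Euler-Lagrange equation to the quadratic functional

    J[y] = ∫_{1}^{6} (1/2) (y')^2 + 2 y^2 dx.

The Lagrangian is L = (1/2) (y')^2 + 2 y^2.
Compute ∂L/∂y = 4y, ∂L/∂y' = y'.
The Euler-Lagrange equation d/dx(∂L/∂y') − ∂L/∂y = 0 reduces to
    y'' − 4 y = 0.
Its general solution is
    y(x) = A e^(2x) + B e^(−2x),
with A, B fixed by the endpoint conditions.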